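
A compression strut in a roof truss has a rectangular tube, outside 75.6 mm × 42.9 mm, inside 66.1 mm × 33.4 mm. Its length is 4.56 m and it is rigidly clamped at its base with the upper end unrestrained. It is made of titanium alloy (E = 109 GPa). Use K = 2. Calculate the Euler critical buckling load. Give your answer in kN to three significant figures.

Weak-axis I_min = (h_o·b_o³ − h_i·b_i³)/12 with b_o = 42.9, b_i = 33.40 mm (shorter outer/inner sides).
I_min = (75.6×42.9³ − 66.10×33.40³)/12 = 2.922×10^5 mm⁴
I = 2.922×10^5 mm⁴ = 2.922×10^-7 m⁴
Effective length L_e = K·L = 2 × 4.56 = 9.120 m
P_cr = π²EI / L_e² = π² × 109×10⁹ × 2.922×10^-7 / 9.120² = 3.779×10^3 N

P_cr ≈ 3.78 kN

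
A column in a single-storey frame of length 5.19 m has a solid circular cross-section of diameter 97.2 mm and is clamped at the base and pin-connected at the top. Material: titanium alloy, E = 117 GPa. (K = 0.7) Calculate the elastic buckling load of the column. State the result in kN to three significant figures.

P_cr ≈ 383 kN

I = πd⁴/64 = π×97.2⁴/64 = 4.382×10^6 mm⁴
I = 4.382×10^6 mm⁴ = 4.382×10^-6 m⁴
Effective length L_e = K·L = 0.7 × 5.19 = 3.633 m
P_cr = π²EI / L_e² = π² × 117×10⁹ × 4.382×10^-6 / 3.633² = 3.833×10^5 N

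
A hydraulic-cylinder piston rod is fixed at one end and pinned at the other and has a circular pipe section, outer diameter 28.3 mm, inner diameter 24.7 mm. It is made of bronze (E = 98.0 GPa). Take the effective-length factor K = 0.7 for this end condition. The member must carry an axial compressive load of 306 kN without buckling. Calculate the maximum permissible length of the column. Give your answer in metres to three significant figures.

L_max ≈ 0.292 m

d_o = 28.3 mm, d_i = 24.7 mm
I = π(d_o⁴ − d_i⁴)/64 = π(28.3⁴ − 24.70⁴)/64 = 1.322×10^4 mm⁴
I = 1.322×10^-8 m⁴
At the buckling limit P_cr = P = 3.060×10^5 N
From P_cr = π²EI/(K·L)²:  L = (1/K)·√(π²EI/P_cr) = (1/0.7)·√(π²×9.80×10^10×1.322×10^-8/3.060×10^5)
L = 0.292 m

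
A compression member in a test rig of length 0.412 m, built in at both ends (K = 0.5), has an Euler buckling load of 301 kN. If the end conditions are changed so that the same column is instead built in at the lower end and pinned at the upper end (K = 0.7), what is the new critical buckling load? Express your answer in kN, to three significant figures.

P_cr ≈ 154 kN

P_cr ∝ 1/K², so P_cr,new = P_cr,old × (K_old/K_new)² = 301 × (0.5/0.7)²
= 301 × 0.5102 = 154 kN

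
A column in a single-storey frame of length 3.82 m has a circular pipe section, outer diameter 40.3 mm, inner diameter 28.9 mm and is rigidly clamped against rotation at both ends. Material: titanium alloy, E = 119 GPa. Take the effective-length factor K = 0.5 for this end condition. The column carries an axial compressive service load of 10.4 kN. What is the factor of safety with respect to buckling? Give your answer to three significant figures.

d_o = 40.3 mm, d_i = 28.9 mm
I = π(d_o⁴ − d_i⁴)/64 = π(40.3⁴ − 28.90⁴)/64 = 9.523×10^4 mm⁴
I = 9.523×10^4 mm⁴ = 9.523×10^-8 m⁴
Effective length L_e = K·L = 0.5 × 3.82 = 1.910 m
P_cr = π²EI / L_e² = π² × 119×10⁹ × 9.523×10^-8 / 1.910² = 3.066×10^4 N
Factor of safety n = P_cr / P = 30.660 / 10.4 = 2.95

n ≈ 2.95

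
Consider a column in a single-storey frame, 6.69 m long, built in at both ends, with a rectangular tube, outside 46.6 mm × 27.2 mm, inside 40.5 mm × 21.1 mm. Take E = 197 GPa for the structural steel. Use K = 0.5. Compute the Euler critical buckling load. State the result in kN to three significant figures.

Weak-axis I_min = (h_o·b_o³ − h_i·b_i³)/12 with b_o = 27.2, b_i = 21.10 mm (shorter outer/inner sides).
I_min = (46.6×27.2³ − 40.50×21.10³)/12 = 4.644×10^4 mm⁴
I = 4.644×10^4 mm⁴ = 4.644×10^-8 m⁴
Effective length L_e = K·L = 0.5 × 6.69 = 3.345 m
P_cr = π²EI / L_e² = π² × 197×10⁹ × 4.644×10^-8 / 3.345² = 8.070×10^3 N

P_cr ≈ 8.07 kN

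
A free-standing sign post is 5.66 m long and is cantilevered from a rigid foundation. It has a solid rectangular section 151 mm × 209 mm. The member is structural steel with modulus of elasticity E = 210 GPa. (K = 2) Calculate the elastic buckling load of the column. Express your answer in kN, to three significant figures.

Buckling occurs about the weak axis: I_min = h·b³/12 with b = 151 mm (the shorter side).
I_min = 209×151³/12 = 5.996×10^7 mm⁴
I = 5.996×10^7 mm⁴ = 5.996×10^-5 m⁴
Effective length L_e = K·L = 2 × 5.66 = 11.32 m
P_cr = π²EI / L_e² = π² × 210×10⁹ × 5.996×10^-5 / 11.32² = 9.699×10^5 N

P_cr ≈ 970 kN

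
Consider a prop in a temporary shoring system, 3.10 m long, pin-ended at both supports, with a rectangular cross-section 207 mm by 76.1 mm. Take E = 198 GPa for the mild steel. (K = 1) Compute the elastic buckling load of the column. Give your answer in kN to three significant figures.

P_cr ≈ 1550 kN

Buckling occurs about the weak axis: I_min = h·b³/12 with b = 76.1 mm (the shorter side).
I_min = 207×76.1³/12 = 7.602×10^6 mm⁴
I = 7.602×10^6 mm⁴ = 7.602×10^-6 m⁴
Effective length L_e = K·L = 1 × 3.10 = 3.100 m
P_cr = π²EI / L_e² = π² × 198×10⁹ × 7.602×10^-6 / 3.100² = 1.546×10^6 N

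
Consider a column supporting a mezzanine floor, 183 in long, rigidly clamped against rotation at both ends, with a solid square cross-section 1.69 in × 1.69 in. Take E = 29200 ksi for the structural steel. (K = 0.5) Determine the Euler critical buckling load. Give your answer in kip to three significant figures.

P_cr ≈ 23.4 kip

I = a⁴/12 = 1.69⁴/12 = 0.6798 in⁴
Effective length L_e = K·L = 0.5 × 183 = 91.50 in
P_cr = π²EI / L_e² = π² × 29200×10³ × 0.6798 / 91.50² = 2.340×10^4 lb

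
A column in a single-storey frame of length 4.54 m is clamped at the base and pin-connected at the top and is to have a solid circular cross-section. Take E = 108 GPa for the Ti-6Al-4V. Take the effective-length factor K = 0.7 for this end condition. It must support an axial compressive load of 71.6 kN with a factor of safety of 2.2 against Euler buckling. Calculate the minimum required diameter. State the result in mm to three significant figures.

d ≈ 74.3 mm

Required P_cr = n·P = 2.2 × 71.6 = 157.5 kN
L_e = K·L = 0.7 × 4.54 = 3.178 m
Required I = P_cr·L_e²/(π²E) = 1.575×10^5 × 3.178² / (π² × 1.08×10^11) = 1.493×10^-6 m⁴
I_req = 1.493×10^6 mm⁴
Solid circle: I = πd⁴/64  ⇒  d = (64I/π)^(1/4) = (64×1.493×10^6/π)^(1/4) = 74.3 mm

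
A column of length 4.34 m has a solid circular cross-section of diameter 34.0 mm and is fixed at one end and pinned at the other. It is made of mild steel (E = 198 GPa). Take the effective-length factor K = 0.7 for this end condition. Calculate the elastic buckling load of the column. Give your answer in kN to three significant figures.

P_cr ≈ 13.9 kN

I = πd⁴/64 = π×34.0⁴/64 = 6.560×10^4 mm⁴
I = 6.560×10^4 mm⁴ = 6.560×10^-8 m⁴
Effective length L_e = K·L = 0.7 × 4.34 = 3.038 m
P_cr = π²EI / L_e² = π² × 198×10⁹ × 6.560×10^-8 / 3.038² = 1.389×10^4 N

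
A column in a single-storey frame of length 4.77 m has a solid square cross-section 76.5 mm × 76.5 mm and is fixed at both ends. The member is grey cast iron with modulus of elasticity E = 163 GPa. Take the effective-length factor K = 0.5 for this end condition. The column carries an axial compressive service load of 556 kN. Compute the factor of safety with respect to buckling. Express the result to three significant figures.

I = a⁴/12 = 76.5⁴/12 = 2.854×10^6 mm⁴
I = 2.854×10^6 mm⁴ = 2.854×10^-6 m⁴
Effective length L_e = K·L = 0.5 × 4.77 = 2.385 m
P_cr = π²EI / L_e² = π² × 163×10⁹ × 2.854×10^-6 / 2.385² = 8.072×10^5 N
Factor of safety n = P_cr / P = 807.19 / 556 = 1.45

n ≈ 1.45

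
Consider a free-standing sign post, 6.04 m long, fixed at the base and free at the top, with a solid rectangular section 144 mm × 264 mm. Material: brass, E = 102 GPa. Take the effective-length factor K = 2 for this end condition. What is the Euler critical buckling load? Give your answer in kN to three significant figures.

P_cr ≈ 453 kN

Buckling occurs about the weak axis: I_min = h·b³/12 with b = 144 mm (the shorter side).
I_min = 264×144³/12 = 6.569×10^7 mm⁴
I = 6.569×10^7 mm⁴ = 6.569×10^-5 m⁴
Effective length L_e = K·L = 2 × 6.04 = 12.08 m
P_cr = π²EI / L_e² = π² × 102×10⁹ × 6.569×10^-5 / 12.08² = 4.532×10^5 N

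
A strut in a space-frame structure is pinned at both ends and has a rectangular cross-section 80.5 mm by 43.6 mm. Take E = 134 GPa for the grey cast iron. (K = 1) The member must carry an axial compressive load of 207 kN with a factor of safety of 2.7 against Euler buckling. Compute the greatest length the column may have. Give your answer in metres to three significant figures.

Buckling occurs about the weak axis: I_min = h·b³/12 with b = 43.6 mm (the shorter side).
I_min = 80.5×43.6³/12 = 5.560×10^5 mm⁴
I = 5.560×10^-7 m⁴
Required critical load P_cr = n·P = 2.7 × 207 = 558.9 kN = 5.589×10^5 N
From P_cr = π²EI/(K·L)²:  L = (1/K)·√(π²EI/P_cr) = (1/1)·√(π²×1.34×10^11×5.560×10^-7/5.589×10^5)
L = 1.15 m

L_max ≈ 1.15 m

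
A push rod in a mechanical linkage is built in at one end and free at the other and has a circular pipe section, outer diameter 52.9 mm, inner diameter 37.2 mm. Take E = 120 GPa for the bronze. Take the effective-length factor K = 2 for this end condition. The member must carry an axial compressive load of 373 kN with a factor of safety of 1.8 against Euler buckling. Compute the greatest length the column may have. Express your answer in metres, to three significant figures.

d_o = 52.9 mm, d_i = 37.2 mm
I = π(d_o⁴ − d_i⁴)/64 = π(52.9⁴ − 37.20⁴)/64 = 2.904×10^5 mm⁴
I = 2.904×10^-7 m⁴
Required critical load P_cr = n·P = 1.8 × 373 = 671.4 kN = 6.714×10^5 N
From P_cr = π²EI/(K·L)²:  L = (1/K)·√(π²EI/P_cr) = (1/2)·√(π²×1.20×10^11×2.904×10^-7/6.714×10^5)
L = 0.358 m

L_max ≈ 0.358 m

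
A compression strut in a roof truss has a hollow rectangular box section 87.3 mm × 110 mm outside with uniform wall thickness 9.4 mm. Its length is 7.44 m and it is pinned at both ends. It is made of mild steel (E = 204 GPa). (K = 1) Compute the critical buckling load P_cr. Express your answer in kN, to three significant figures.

Inner dimensions: h_i = 110 − 2×9.4 = 91.20 mm, b_i = 87.3 − 2×9.4 = 68.50 mm
Weak-axis I_min = (h_o·b_o³ − h_i·b_i³)/12 with b_o = 87.3, b_i = 68.50 mm (shorter outer/inner sides).
I_min = (110×87.3³ − 91.20×68.50³)/12 = 3.656×10^6 mm⁴
I = 3.656×10^6 mm⁴ = 3.656×10^-6 m⁴
Effective length L_e = K·L = 1 × 7.44 = 7.440 m
P_cr = π²EI / L_e² = π² × 204×10⁹ × 3.656×10^-6 / 7.440² = 1.330×10^5 N

P_cr ≈ 133 kN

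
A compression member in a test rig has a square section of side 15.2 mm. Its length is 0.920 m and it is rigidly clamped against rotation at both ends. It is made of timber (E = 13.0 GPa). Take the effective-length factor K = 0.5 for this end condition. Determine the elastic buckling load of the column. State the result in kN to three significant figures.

P_cr ≈ 2.70 kN

I = a⁴/12 = 15.2⁴/12 = 4.448×10^3 mm⁴
I = 4.448×10^3 mm⁴ = 4.448×10^-9 m⁴
Effective length L_e = K·L = 0.5 × 0.920 = 0.4600 m
P_cr = π²EI / L_e² = π² × 13.0×10⁹ × 4.448×10^-9 / 0.4600² = 2.697×10^3 N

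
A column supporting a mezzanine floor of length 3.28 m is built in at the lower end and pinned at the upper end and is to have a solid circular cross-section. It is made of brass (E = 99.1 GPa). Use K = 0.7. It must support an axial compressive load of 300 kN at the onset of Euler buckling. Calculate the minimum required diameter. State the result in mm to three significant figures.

d ≈ 75.8 mm

L_e = K·L = 0.7 × 3.28 = 2.296 m
Required I = P_cr·L_e²/(π²E) = 3.000×10^5 × 2.296² / (π² × 9.91×10^10) = 1.617×10^-6 m⁴
I_req = 1.617×10^6 mm⁴
Solid circle: I = πd⁴/64  ⇒  d = (64I/π)^(1/4) = (64×1.617×10^6/π)^(1/4) = 75.8 mm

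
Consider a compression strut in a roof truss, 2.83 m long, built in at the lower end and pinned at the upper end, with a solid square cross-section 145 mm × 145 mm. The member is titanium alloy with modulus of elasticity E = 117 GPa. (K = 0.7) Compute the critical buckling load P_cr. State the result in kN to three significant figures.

P_cr ≈ 10800 kN

I = a⁴/12 = 145⁴/12 = 3.684×10^7 mm⁴
I = 3.684×10^7 mm⁴ = 3.684×10^-5 m⁴
Effective length L_e = K·L = 0.7 × 2.83 = 1.981 m
P_cr = π²EI / L_e² = π² × 117×10⁹ × 3.684×10^-5 / 1.981² = 1.084×10^7 N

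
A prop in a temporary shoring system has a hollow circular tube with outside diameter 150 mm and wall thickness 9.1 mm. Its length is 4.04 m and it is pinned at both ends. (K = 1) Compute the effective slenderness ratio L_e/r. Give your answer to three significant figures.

Inner diameter d_i = 150 − 2×9.1 = 131.8 mm
I = π(d_o⁴ − d_i⁴)/64 = π(150⁴ − 131.8⁴)/64 = 1.004×10^7 mm⁴
A = 4.028×10^3 mm²;  r_min = √(I/A) = √(1.004×10^7/4.028×10^3) = 49.92 mm
L_e = K·L = 1 × 4.04 m = 4.040 m = 4040.0 mm
λ = L_e / r_min = 4040.0 / 49.92 = 80.9

λ ≈ 80.9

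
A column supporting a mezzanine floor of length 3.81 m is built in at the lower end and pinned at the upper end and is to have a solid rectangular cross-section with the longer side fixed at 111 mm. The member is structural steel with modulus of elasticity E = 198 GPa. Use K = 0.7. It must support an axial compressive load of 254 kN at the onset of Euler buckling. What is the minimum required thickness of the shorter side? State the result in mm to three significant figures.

b ≈ 46.4 mm

L_e = K·L = 0.7 × 3.81 = 2.667 m
Required I = P_cr·L_e²/(π²E) = 2.540×10^5 × 2.667² / (π² × 1.98×10^11) = 9.245×10^-7 m⁴
I_req = 9.245×10^5 mm⁴
Rectangle, weak axis: I_min = h·b³/12 with h = 111 mm fixed  ⇒  b = (12I/h)^(1/3) = 46.4 mm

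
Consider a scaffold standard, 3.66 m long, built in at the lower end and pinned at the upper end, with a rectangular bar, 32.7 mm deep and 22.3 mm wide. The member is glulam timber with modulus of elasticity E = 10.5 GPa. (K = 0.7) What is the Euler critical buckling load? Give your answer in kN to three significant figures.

Buckling occurs about the weak axis: I_min = h·b³/12 with b = 22.3 mm (the shorter side).
I_min = 32.7×22.3³/12 = 3.022×10^4 mm⁴
I = 3.022×10^4 mm⁴ = 3.022×10^-8 m⁴
Effective length L_e = K·L = 0.7 × 3.66 = 2.562 m
P_cr = π²EI / L_e² = π² × 10.5×10⁹ × 3.022×10^-8 / 2.562² = 477.1 N

P_cr ≈ 0.477 kN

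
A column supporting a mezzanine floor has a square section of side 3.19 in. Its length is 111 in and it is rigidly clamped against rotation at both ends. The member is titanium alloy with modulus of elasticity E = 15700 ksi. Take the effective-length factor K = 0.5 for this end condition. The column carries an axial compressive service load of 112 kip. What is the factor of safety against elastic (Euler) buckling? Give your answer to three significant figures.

I = a⁴/12 = 3.19⁴/12 = 8.629 in⁴
Effective length L_e = K·L = 0.5 × 111 = 55.50 in
P_cr = π²EI / L_e² = π² × 15700×10³ × 8.629 / 55.50² = 4.341×10^5 lb
Factor of safety n = P_cr / P = 434.11 / 112 = 3.88

n ≈ 3.88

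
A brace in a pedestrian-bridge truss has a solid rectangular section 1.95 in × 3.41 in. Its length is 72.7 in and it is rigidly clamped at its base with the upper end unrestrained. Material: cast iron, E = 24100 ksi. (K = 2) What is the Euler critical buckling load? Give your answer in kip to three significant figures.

P_cr ≈ 23.7 kip

Buckling occurs about the weak axis: I_min = h·b³/12 with b = 1.95 in (the shorter side).
I_min = 3.41×1.95³/12 = 2.107 in⁴
Effective length L_e = K·L = 2 × 72.7 = 145.4 in
P_cr = π²EI / L_e² = π² × 24100×10³ × 2.107 / 145.4² = 2.371×10^4 lb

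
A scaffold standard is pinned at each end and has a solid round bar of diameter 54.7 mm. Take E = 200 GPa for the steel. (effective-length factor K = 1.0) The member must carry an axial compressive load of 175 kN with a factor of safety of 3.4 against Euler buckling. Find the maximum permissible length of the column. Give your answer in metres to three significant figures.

I = πd⁴/64 = π×54.7⁴/64 = 4.395×10^5 mm⁴
I = 4.395×10^-7 m⁴
Required critical load P_cr = n·P = 3.4 × 175 = 595.0 kN = 5.950×10^5 N
From P_cr = π²EI/(K·L)²:  L = (1/K)·√(π²EI/P_cr) = (1/1)·√(π²×2.00×10^11×4.395×10^-7/5.950×10^5)
L = 1.21 m

L_max ≈ 1.21 m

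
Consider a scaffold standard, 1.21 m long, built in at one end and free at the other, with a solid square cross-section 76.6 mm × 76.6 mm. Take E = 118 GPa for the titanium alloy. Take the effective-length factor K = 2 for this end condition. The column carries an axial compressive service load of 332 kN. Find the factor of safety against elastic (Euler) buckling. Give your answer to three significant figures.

I = a⁴/12 = 76.6⁴/12 = 2.869×10^6 mm⁴
I = 2.869×10^6 mm⁴ = 2.869×10^-6 m⁴
Effective length L_e = K·L = 2 × 1.21 = 2.420 m
P_cr = π²EI / L_e² = π² × 118×10⁹ × 2.869×10^-6 / 2.420² = 5.705×10^5 N
Factor of safety n = P_cr / P = 570.54 / 332 = 1.72

n ≈ 1.72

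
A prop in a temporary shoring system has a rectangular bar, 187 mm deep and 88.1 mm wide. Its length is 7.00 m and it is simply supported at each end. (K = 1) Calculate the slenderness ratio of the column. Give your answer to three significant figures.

Buckling occurs about the weak axis: I_min = h·b³/12 with b = 88.1 mm (the shorter side).
I_min = 187×88.1³/12 = 1.066×10^7 mm⁴
A = 1.647×10^4 mm²;  r_min = √(I/A) = √(1.066×10^7/1.647×10^4) = 25.43 mm
L_e = K·L = 1 × 7.00 m = 7.000 m = 7000.0 mm
λ = L_e / r_min = 7000.0 / 25.43 = 275

λ ≈ 275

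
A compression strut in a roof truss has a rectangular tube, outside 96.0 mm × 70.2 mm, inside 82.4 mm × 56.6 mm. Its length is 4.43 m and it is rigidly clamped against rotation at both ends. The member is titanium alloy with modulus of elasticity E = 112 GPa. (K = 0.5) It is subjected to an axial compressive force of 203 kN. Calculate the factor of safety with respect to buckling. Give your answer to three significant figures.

Weak-axis I_min = (h_o·b_o³ − h_i·b_i³)/12 with b_o = 70.2, b_i = 56.60 mm (shorter outer/inner sides).
I_min = (96.0×70.2³ − 82.40×56.60³)/12 = 1.523×10^6 mm⁴
I = 1.523×10^6 mm⁴ = 1.523×10^-6 m⁴
Effective length L_e = K·L = 0.5 × 4.43 = 2.215 m
P_cr = π²EI / L_e² = π² × 112×10⁹ × 1.523×10^-6 / 2.215² = 3.430×10^5 N
Factor of safety n = P_cr / P = 343.03 / 203 = 1.69

n ≈ 1.69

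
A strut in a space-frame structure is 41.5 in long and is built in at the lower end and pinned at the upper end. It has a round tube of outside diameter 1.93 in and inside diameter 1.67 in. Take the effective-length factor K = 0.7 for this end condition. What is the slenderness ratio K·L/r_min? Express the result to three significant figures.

λ ≈ 45.5

d_o = 1.93 in, d_i = 1.67 in
I = π(d_o⁴ − d_i⁴)/64 = π(1.93⁴ − 1.670⁴)/64 = 0.2993 in⁴
A = 0.7351 in²;  r_min = √(I/A) = √(0.2993/0.7351) = 0.6381 in
L_e = K·L = 0.7 × 41.5 = 29.05 in
λ = L_e / r_min = 29.050 / 0.6381 = 45.5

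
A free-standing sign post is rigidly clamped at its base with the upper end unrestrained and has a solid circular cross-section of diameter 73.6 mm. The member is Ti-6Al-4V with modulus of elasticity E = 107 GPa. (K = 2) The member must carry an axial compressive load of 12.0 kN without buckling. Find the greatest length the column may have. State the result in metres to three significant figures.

L_max ≈ 5.63 m

I = πd⁴/64 = π×73.6⁴/64 = 1.440×10^6 mm⁴
I = 1.440×10^-6 m⁴
At the buckling limit P_cr = P = 1.200×10^4 N
From P_cr = π²EI/(K·L)²:  L = (1/K)·√(π²EI/P_cr) = (1/2)·√(π²×1.07×10^11×1.440×10^-6/1.200×10^4)
L = 5.63 m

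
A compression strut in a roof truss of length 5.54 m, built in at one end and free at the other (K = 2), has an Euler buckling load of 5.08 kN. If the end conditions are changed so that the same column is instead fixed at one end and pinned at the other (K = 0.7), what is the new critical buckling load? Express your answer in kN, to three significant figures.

P_cr ∝ 1/K², so P_cr,new = P_cr,old × (K_old/K_new)² = 5.08 × (2/0.7)²
= 5.08 × 8.163 = 41.5 kN

P_cr ≈ 41.5 kN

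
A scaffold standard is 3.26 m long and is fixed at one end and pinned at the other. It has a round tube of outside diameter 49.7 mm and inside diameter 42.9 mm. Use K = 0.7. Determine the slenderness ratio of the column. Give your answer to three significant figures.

d_o = 49.7 mm, d_i = 42.9 mm
I = π(d_o⁴ − d_i⁴)/64 = π(49.7⁴ − 42.90⁴)/64 = 1.332×10^5 mm⁴
A = 494.5 mm²;  r_min = √(I/A) = √(1.332×10^5/494.5) = 16.41 mm
L_e = K·L = 0.7 × 3.26 m = 2.282 m = 2282.0 mm
λ = L_e / r_min = 2282.0 / 16.41 = 139

λ ≈ 139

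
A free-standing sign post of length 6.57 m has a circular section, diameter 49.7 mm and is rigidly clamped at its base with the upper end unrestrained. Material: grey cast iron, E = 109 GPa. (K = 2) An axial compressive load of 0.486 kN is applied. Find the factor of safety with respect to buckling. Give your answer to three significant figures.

n ≈ 3.84

I = πd⁴/64 = π×49.7⁴/64 = 2.995×10^5 mm⁴
I = 2.995×10^5 mm⁴ = 2.995×10^-7 m⁴
Effective length L_e = K·L = 2 × 6.57 = 13.14 m
P_cr = π²EI / L_e² = π² × 109×10⁹ × 2.995×10^-7 / 13.14² = 1.866×10^3 N
Factor of safety n = P_cr / P = 1.8661 / 0.486 = 3.84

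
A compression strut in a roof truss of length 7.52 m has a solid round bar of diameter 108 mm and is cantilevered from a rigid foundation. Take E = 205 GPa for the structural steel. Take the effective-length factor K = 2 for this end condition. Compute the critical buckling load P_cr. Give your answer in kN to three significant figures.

P_cr ≈ 59.7 kN

I = πd⁴/64 = π×108⁴/64 = 6.678×10^6 mm⁴
I = 6.678×10^6 mm⁴ = 6.678×10^-6 m⁴
Effective length L_e = K·L = 2 × 7.52 = 15.04 m
P_cr = π²EI / L_e² = π² × 205×10⁹ × 6.678×10^-6 / 15.04² = 5.973×10^4 N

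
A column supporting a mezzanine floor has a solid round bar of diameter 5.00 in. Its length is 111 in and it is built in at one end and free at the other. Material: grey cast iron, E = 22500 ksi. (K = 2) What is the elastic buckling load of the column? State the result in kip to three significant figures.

I = πd⁴/64 = π×5.00⁴/64 = 30.68 in⁴
Effective length L_e = K·L = 2 × 111 = 222.0 in
P_cr = π²EI / L_e² = π² × 22500×10³ × 30.68 / 222.0² = 1.382×10^5 lb

P_cr ≈ 138 kip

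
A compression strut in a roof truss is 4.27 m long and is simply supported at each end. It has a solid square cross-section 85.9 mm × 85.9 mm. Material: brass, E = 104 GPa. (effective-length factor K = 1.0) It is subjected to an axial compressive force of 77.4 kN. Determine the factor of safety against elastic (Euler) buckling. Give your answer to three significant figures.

I = a⁴/12 = 85.9⁴/12 = 4.537×10^6 mm⁴
I = 4.537×10^6 mm⁴ = 4.537×10^-6 m⁴
Effective length L_e = K·L = 1 × 4.27 = 4.270 m
P_cr = π²EI / L_e² = π² × 104×10⁹ × 4.537×10^-6 / 4.270² = 2.554×10^5 N
Factor of safety n = P_cr / P = 255.43 / 77.4 = 3.30

n ≈ 3.30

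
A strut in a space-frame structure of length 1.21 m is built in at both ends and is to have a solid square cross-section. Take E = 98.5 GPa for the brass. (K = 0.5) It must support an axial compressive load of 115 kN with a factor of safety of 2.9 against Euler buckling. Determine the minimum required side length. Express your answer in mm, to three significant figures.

a ≈ 35.0 mm

Required P_cr = n·P = 2.9 × 115 = 333.5 kN
L_e = K·L = 0.5 × 1.21 = 0.6050 m
Required I = P_cr·L_e²/(π²E) = 3.335×10^5 × 0.6050² / (π² × 9.85×10^10) = 1.256×10^-7 m⁴
I_req = 1.256×10^5 mm⁴
Solid square: I = a⁴/12  ⇒  a = (12I)^(1/4) = (12×1.256×10^5)^(1/4) = 35.0 mm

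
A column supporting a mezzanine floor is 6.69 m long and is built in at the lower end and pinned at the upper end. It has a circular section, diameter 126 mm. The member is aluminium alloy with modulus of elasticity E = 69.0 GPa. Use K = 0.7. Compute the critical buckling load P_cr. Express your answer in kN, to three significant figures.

I = πd⁴/64 = π×126⁴/64 = 1.237×10^7 mm⁴
I = 1.237×10^7 mm⁴ = 1.237×10^-5 m⁴
Effective length L_e = K·L = 0.7 × 6.69 = 4.683 m
P_cr = π²EI / L_e² = π² × 69.0×10⁹ × 1.237×10^-5 / 4.683² = 3.842×10^5 N

P_cr ≈ 384 kN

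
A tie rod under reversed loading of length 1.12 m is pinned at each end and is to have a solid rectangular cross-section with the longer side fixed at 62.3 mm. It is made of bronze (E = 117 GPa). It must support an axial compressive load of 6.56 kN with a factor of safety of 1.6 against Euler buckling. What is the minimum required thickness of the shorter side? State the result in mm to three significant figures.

b ≈ 13.0 mm

Required P_cr = n·P = 1.6 × 6.56 = 10.50 kN
L_e = K·L = 1 × 1.12 = 1.120 m
Required I = P_cr·L_e²/(π²E) = 1.050×10^4 × 1.120² / (π² × 1.17×10^11) = 1.140×10^-8 m⁴
I_req = 1.140×10^4 mm⁴
Rectangle, weak axis: I_min = h·b³/12 with h = 62.3 mm fixed  ⇒  b = (12I/h)^(1/3) = 13.0 mm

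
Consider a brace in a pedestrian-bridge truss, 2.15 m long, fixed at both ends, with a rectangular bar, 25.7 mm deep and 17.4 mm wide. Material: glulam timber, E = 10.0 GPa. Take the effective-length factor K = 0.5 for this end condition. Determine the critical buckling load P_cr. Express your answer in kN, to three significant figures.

P_cr ≈ 0.964 kN

Buckling occurs about the weak axis: I_min = h·b³/12 with b = 17.4 mm (the shorter side).
I_min = 25.7×17.4³/12 = 1.128×10^4 mm⁴
I = 1.128×10^4 mm⁴ = 1.128×10^-8 m⁴
Effective length L_e = K·L = 0.5 × 2.15 = 1.075 m
P_cr = π²EI / L_e² = π² × 10.0×10⁹ × 1.128×10^-8 / 1.075² = 963.6 N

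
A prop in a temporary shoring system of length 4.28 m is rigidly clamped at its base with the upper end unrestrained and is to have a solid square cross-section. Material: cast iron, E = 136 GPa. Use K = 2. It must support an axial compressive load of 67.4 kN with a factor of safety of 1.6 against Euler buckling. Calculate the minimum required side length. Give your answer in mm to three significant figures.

a ≈ 91.7 mm

Required P_cr = n·P = 1.6 × 67.4 = 107.8 kN
L_e = K·L = 2 × 4.28 = 8.560 m
Required I = P_cr·L_e²/(π²E) = 1.078×10^5 × 8.560² / (π² × 1.36×10^11) = 5.887×10^-6 m⁴
I_req = 5.887×10^6 mm⁴
Solid square: I = a⁴/12  ⇒  a = (12I)^(1/4) = (12×5.887×10^6)^(1/4) = 91.7 mm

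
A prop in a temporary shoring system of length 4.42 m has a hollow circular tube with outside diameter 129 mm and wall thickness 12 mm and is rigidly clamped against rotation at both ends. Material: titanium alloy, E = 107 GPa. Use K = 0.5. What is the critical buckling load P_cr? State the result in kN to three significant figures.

P_cr ≈ 1650 kN

Inner diameter d_i = 129 − 2×12 = 105.0 mm
I = π(d_o⁴ − d_i⁴)/64 = π(129⁴ − 105.0⁴)/64 = 7.627×10^6 mm⁴
I = 7.627×10^6 mm⁴ = 7.627×10^-6 m⁴
Effective length L_e = K·L = 0.5 × 4.42 = 2.210 m
P_cr = π²EI / L_e² = π² × 107×10⁹ × 7.627×10^-6 / 2.210² = 1.649×10^6 N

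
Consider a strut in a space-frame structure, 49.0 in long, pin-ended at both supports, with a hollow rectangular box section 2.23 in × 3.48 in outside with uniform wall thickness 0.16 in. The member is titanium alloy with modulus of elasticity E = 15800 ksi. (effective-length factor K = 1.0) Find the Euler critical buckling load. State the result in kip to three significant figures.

Inner dimensions: h_i = 3.48 − 2×0.16 = 3.160 in, b_i = 2.23 − 2×0.16 = 1.910 in
Weak-axis I_min = (h_o·b_o³ − h_i·b_i³)/12 with b_o = 2.23, b_i = 1.910 in (shorter outer/inner sides).
I_min = (3.48×2.23³ − 3.160×1.910³)/12 = 1.381 in⁴
Effective length L_e = K·L = 1 × 49.0 = 49.00 in
P_cr = π²EI / L_e² = π² × 15800×10³ × 1.381 / 49.00² = 8.970×10^4 lb

P_cr ≈ 89.7 kip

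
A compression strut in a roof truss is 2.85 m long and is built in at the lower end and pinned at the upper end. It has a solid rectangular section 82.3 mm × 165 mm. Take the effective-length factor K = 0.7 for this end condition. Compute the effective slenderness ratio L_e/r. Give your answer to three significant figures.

λ ≈ 84.0

For a rectangle r_min = b/√12 = 82.3/√12 = 23.76 mm
L_e = K·L = 0.7 × 2.85 m = 1.995 m = 1995.0 mm
λ = L_e / r_min = 1995.0 / 23.76 = 84.0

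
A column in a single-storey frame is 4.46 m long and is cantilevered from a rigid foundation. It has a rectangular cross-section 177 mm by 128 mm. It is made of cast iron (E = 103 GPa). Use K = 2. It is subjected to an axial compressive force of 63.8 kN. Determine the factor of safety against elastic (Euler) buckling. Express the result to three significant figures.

n ≈ 6.19

Buckling occurs about the weak axis: I_min = h·b³/12 with b = 128 mm (the shorter side).
I_min = 177×128³/12 = 3.093×10^7 mm⁴
I = 3.093×10^7 mm⁴ = 3.093×10^-5 m⁴
Effective length L_e = K·L = 2 × 4.46 = 8.920 m
P_cr = π²EI / L_e² = π² × 103×10⁹ × 3.093×10^-5 / 8.920² = 3.952×10^5 N
Factor of safety n = P_cr / P = 395.21 / 63.8 = 6.19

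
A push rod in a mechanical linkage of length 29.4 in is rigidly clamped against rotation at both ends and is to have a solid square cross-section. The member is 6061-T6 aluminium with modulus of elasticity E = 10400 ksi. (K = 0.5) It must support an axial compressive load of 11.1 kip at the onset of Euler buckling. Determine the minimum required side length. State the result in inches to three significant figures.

L_e = K·L = 0.5 × 29.4 = 14.70 in
Required I = P_cr·L_e²/(π²E) = 1.110×10^4 × 14.70² / (π² × 1.04×10^7) = 2.337×10^-2 in⁴
Solid square: I = a⁴/12  ⇒  a = (12I)^(1/4) = (12×2.337×10^-2)^(1/4) = 0.728 in

a ≈ 0.728 in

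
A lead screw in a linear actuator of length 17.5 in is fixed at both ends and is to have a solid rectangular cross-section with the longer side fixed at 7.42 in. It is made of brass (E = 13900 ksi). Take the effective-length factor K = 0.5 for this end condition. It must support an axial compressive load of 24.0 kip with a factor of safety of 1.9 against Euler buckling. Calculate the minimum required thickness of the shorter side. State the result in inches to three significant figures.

b ≈ 0.345 in

Required P_cr = n·P = 1.9 × 24.0 = 45.60 kip
L_e = K·L = 0.5 × 17.5 = 8.750 in
Required I = P_cr·L_e²/(π²E) = 4.560×10^4 × 8.750² / (π² × 1.39×10^7) = 2.545×10^-2 in⁴
Rectangle, weak axis: I_min = h·b³/12 with h = 7.42 in fixed  ⇒  b = (12I/h)^(1/3) = 0.345 in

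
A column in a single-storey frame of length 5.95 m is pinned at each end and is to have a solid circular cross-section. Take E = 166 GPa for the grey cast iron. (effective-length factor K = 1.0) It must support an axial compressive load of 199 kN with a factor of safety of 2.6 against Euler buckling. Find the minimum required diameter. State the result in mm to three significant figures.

Required P_cr = n·P = 2.6 × 199 = 517.4 kN
L_e = K·L = 1 × 5.95 = 5.950 m
Required I = P_cr·L_e²/(π²E) = 5.174×10^5 × 5.950² / (π² × 1.66×10^11) = 1.118×10^-5 m⁴
I_req = 1.118×10^7 mm⁴
Solid circle: I = πd⁴/64  ⇒  d = (64I/π)^(1/4) = (64×1.118×10^7/π)^(1/4) = 123 mm

d ≈ 123 mm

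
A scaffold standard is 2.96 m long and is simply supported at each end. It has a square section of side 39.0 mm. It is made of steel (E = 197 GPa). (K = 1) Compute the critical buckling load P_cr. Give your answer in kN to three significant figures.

P_cr ≈ 42.8 kN

I = a⁴/12 = 39.0⁴/12 = 1.928×10^5 mm⁴
I = 1.928×10^5 mm⁴ = 1.928×10^-7 m⁴
Effective length L_e = K·L = 1 × 2.96 = 2.960 m
P_cr = π²EI / L_e² = π² × 197×10⁹ × 1.928×10^-7 / 2.960² = 4.278×10^4 N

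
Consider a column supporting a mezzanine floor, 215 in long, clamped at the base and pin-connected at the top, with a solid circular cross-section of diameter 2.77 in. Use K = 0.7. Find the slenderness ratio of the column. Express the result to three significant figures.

For a solid circle r = d/4 = 2.77/4 = 0.6925 in
L_e = K·L = 0.7 × 215 = 150.5 in
λ = L_e / r_min = 150.50 / 0.6925 = 217

λ ≈ 217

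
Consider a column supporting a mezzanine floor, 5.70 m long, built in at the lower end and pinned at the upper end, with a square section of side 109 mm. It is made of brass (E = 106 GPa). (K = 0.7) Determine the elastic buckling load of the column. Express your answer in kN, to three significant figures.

I = a⁴/12 = 109⁴/12 = 1.176×10^7 mm⁴
I = 1.176×10^7 mm⁴ = 1.176×10^-5 m⁴
Effective length L_e = K·L = 0.7 × 5.70 = 3.990 m
P_cr = π²EI / L_e² = π² × 106×10⁹ × 1.176×10^-5 / 3.990² = 7.730×10^5 N

P_cr ≈ 773 kN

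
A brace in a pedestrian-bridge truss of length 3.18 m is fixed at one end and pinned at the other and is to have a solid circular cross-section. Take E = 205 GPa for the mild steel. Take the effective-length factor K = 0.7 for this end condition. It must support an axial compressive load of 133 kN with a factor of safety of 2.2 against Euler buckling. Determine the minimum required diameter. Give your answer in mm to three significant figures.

Required P_cr = n·P = 2.2 × 133 = 292.6 kN
L_e = K·L = 0.7 × 3.18 = 2.226 m
Required I = P_cr·L_e²/(π²E) = 2.926×10^5 × 2.226² / (π² × 2.05×10^11) = 7.166×10^-7 m⁴
I_req = 7.166×10^5 mm⁴
Solid circle: I = πd⁴/64  ⇒  d = (64I/π)^(1/4) = (64×7.166×10^5/π)^(1/4) = 61.8 mm

d ≈ 61.8 mm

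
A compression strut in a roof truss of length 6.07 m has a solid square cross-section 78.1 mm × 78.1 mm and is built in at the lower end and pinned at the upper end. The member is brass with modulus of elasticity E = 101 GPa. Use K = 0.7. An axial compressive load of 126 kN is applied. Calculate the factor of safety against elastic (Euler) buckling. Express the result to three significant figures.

n ≈ 1.36

I = a⁴/12 = 78.1⁴/12 = 3.100×10^6 mm⁴
I = 3.100×10^6 mm⁴ = 3.100×10^-6 m⁴
Effective length L_e = K·L = 0.7 × 6.07 = 4.249 m
P_cr = π²EI / L_e² = π² × 101×10⁹ × 3.100×10^-6 / 4.249² = 1.712×10^5 N
Factor of safety n = P_cr / P = 171.19 / 126 = 1.36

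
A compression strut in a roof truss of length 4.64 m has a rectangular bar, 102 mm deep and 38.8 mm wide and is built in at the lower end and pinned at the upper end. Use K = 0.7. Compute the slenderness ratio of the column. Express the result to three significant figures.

λ ≈ 290

For a rectangle r_min = b/√12 = 38.8/√12 = 11.20 mm
L_e = K·L = 0.7 × 4.64 m = 3.248 m = 3248.0 mm
λ = L_e / r_min = 3248.0 / 11.20 = 290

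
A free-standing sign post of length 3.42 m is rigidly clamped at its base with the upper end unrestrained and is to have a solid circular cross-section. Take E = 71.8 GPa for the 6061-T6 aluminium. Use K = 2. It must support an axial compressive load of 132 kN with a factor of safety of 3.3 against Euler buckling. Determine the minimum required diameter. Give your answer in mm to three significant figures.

d ≈ 156 mm

Required P_cr = n·P = 3.3 × 132 = 435.6 kN
L_e = K·L = 2 × 3.42 = 6.840 m
Required I = P_cr·L_e²/(π²E) = 4.356×10^5 × 6.840² / (π² × 7.18×10^10) = 2.876×10^-5 m⁴
I_req = 2.876×10^7 mm⁴
Solid circle: I = πd⁴/64  ⇒  d = (64I/π)^(1/4) = (64×2.876×10^7/π)^(1/4) = 156 mm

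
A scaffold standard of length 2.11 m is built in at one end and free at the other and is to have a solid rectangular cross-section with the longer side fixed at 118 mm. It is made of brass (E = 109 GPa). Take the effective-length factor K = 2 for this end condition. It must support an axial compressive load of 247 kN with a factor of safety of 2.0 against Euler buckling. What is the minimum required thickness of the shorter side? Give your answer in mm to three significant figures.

Required P_cr = n·P = 2.0 × 247 = 494.0 kN
L_e = K·L = 2 × 2.11 = 4.220 m
Required I = P_cr·L_e²/(π²E) = 4.940×10^5 × 4.220² / (π² × 1.09×10^11) = 8.178×10^-6 m⁴
I_req = 8.178×10^6 mm⁴
Rectangle, weak axis: I_min = h·b³/12 with h = 118 mm fixed  ⇒  b = (12I/h)^(1/3) = 94.0 mm

b ≈ 94.0 mm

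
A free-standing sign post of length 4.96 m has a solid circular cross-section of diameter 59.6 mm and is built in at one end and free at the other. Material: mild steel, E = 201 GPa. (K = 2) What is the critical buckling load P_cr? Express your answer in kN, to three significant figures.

P_cr ≈ 12.5 kN

I = πd⁴/64 = π×59.6⁴/64 = 6.194×10^5 mm⁴
I = 6.194×10^5 mm⁴ = 6.194×10^-7 m⁴
Effective length L_e = K·L = 2 × 4.96 = 9.920 m
P_cr = π²EI / L_e² = π² × 201×10⁹ × 6.194×10^-7 / 9.920² = 1.249×10^4 N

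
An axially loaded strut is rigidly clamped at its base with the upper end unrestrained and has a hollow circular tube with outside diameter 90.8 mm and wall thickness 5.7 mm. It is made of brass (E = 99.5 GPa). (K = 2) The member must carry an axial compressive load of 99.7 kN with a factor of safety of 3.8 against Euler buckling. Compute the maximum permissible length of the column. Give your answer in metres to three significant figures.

L_max ≈ 0.948 m

Inner diameter d_i = 90.8 − 2×5.7 = 79.40 mm
I = π(d_o⁴ − d_i⁴)/64 = π(90.8⁴ − 79.40⁴)/64 = 1.386×10^6 mm⁴
I = 1.386×10^-6 m⁴
Required critical load P_cr = n·P = 3.8 × 99.7 = 378.9 kN = 3.789×10^5 N
From P_cr = π²EI/(K·L)²:  L = (1/K)·√(π²EI/P_cr) = (1/2)·√(π²×9.95×10^10×1.386×10^-6/3.789×10^5)
L = 0.948 m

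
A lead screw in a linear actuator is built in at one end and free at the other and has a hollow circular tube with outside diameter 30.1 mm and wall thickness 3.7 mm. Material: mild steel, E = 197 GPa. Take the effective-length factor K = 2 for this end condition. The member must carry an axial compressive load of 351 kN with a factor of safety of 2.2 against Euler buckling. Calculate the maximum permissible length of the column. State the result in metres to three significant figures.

L_max ≈ 0.131 m

Inner diameter d_i = 30.1 − 2×3.7 = 22.70 mm
I = π(d_o⁴ − d_i⁴)/64 = π(30.1⁴ − 22.70⁴)/64 = 2.726×10^4 mm⁴
I = 2.726×10^-8 m⁴
Required critical load P_cr = n·P = 2.2 × 351 = 772.2 kN = 7.722×10^5 N
From P_cr = π²EI/(K·L)²:  L = (1/K)·√(π²EI/P_cr) = (1/2)·√(π²×1.97×10^11×2.726×10^-8/7.722×10^5)
L = 0.131 m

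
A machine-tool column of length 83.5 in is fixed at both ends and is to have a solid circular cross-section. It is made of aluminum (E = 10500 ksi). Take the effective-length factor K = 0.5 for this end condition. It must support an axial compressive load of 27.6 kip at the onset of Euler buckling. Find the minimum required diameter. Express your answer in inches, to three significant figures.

d ≈ 1.75 in

L_e = K·L = 0.5 × 83.5 = 41.75 in
Required I = P_cr·L_e²/(π²E) = 2.760×10^4 × 41.75² / (π² × 1.05×10^7) = 0.4642 in⁴
Solid circle: I = πd⁴/64  ⇒  d = (64I/π)^(1/4) = (64×0.4642/π)^(1/4) = 1.75 in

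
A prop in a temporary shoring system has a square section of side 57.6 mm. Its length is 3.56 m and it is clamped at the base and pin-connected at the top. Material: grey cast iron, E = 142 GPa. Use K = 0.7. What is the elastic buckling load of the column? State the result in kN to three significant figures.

P_cr ≈ 207 kN

I = a⁴/12 = 57.6⁴/12 = 9.173×10^5 mm⁴
I = 9.173×10^5 mm⁴ = 9.173×10^-7 m⁴
Effective length L_e = K·L = 0.7 × 3.56 = 2.492 m
P_cr = π²EI / L_e² = π² × 142×10⁹ × 9.173×10^-7 / 2.492² = 2.070×10^5 N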